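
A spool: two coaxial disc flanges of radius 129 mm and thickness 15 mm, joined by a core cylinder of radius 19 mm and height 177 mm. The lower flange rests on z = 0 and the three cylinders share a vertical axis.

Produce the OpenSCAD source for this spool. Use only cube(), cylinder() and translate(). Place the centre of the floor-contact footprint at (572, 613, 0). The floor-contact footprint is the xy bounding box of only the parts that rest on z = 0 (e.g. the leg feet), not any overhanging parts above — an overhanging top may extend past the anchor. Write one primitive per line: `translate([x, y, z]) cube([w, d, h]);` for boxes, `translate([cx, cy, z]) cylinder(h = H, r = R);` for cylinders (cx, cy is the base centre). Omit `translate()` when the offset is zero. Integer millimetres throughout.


translate([572, 613, 0]) cylinder(h = 15, r = 129);
translate([572, 613, 15]) cylinder(h = 177, r = 19);
translate([572, 613, 192]) cylinder(h = 15, r = 129);


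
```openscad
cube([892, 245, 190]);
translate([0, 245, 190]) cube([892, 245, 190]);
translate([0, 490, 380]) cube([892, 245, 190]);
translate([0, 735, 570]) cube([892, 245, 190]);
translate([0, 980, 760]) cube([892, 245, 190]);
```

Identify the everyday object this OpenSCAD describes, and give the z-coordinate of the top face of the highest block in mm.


A staircase. The total rise is 950 mm.

5 identical blocks, each offset up and back from the previous — a staircase. Each step is 190 mm tall and there are 5 of them, so the total rise is 5 × 190 = 950 mm.


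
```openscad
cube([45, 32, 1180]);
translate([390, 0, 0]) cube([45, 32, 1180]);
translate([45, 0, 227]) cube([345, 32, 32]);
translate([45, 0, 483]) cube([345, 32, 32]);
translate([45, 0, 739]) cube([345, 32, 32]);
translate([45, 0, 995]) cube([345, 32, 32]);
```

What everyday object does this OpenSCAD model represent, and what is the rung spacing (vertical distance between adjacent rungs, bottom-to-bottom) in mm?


A ladder. The rung spacing is 256 mm.

Two tall 45×32 posts with 4 short bars between them — a ladder. Adjacent rungs sit at z = 227 and z = 483, so the spacing is 483 − 227 = 256 mm.


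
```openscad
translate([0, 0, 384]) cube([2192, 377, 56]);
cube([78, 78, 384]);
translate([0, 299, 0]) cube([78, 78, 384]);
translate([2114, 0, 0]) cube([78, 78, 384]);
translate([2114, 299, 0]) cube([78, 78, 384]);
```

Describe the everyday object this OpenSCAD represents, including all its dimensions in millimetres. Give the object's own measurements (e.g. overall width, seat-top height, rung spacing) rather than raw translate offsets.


A bench: a 2192×377 mm seat slab, 56 mm thick, top at z = 440 mm, on four 78×78 mm square legs flush with the seat corners and standing on z = 0.


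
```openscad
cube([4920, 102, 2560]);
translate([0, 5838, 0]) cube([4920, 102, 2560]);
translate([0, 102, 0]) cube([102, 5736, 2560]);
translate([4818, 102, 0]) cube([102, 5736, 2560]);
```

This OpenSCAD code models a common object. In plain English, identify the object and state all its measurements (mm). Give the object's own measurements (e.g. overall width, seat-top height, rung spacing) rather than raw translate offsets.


The wall frame of a small rectangular building: four walls, each 2560 mm tall and 102 mm thick, enclosing a footprint 4920 mm (x) by 5940 mm (y) outside-to-outside, with no floor or roof. The front and back walls (the −y and +y sides) span the full width; the two side walls fit between them.


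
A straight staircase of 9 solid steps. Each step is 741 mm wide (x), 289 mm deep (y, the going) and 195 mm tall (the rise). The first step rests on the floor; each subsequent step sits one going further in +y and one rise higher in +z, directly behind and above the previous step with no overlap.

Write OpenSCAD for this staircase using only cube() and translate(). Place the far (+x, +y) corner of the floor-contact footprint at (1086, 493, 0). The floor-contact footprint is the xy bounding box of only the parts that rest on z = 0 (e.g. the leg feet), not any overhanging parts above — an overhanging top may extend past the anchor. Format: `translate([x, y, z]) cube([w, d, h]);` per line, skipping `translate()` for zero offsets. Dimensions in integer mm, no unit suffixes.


translate([345, 204, 0]) cube([741, 289, 195]);
translate([345, 493, 195]) cube([741, 289, 195]);
translate([345, 782, 390]) cube([741, 289, 195]);
translate([345, 1071, 585]) cube([741, 289, 195]);
translate([345, 1360, 780]) cube([741, 289, 195]);
translate([345, 1649, 975]) cube([741, 289, 195]);
translate([345, 1938, 1170]) cube([741, 289, 195]);
translate([345, 2227, 1365]) cube([741, 289, 195]);
translate([345, 2516, 1560]) cube([741, 289, 195]);


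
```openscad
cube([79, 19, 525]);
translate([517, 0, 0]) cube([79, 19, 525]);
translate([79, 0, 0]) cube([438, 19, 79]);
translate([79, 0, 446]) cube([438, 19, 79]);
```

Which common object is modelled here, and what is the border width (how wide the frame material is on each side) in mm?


A picture frame. The border width is 79 mm.

Four thin pieces enclosing a rectangular opening — a picture frame. The two full-height stiles are 525 mm tall; the top rail sits at z = 446 and is 79 mm tall, so the border above the opening is 525 − 446 = 79 mm, matching the stile x-width.


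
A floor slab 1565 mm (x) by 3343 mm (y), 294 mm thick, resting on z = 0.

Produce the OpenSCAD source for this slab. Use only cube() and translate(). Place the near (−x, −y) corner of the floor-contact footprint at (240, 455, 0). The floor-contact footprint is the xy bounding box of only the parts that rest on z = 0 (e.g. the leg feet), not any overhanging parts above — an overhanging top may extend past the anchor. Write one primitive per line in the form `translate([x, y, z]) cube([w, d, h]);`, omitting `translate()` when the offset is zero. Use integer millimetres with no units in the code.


translate([240, 455, 0]) cube([1565, 3343, 294]);


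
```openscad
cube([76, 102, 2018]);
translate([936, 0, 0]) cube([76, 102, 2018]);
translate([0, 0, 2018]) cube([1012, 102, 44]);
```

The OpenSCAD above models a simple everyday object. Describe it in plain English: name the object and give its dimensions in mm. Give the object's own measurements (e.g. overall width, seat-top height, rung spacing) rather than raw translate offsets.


A door frame. The clear opening is 860 mm wide and 2018 mm high. Two 76 mm wide jambs, 102 mm deep, stand either side of the opening from the floor to the top of the opening. A 44 mm thick head sits across the top of both jambs, spanning the full outside width of the frame.


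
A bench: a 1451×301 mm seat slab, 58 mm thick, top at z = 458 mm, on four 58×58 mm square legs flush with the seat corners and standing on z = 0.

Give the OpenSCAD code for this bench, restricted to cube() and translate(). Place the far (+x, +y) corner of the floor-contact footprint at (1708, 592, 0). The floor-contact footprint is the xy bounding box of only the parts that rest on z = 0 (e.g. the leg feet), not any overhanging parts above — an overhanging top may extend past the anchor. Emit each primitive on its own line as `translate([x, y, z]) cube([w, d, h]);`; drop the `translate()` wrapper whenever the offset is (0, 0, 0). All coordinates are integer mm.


translate([257, 291, 400]) cube([1451, 301, 58]);
translate([257, 291, 0]) cube([58, 58, 400]);
translate([257, 534, 0]) cube([58, 58, 400]);
translate([1650, 291, 0]) cube([58, 58, 400]);
translate([1650, 534, 0]) cube([58, 58, 400]);


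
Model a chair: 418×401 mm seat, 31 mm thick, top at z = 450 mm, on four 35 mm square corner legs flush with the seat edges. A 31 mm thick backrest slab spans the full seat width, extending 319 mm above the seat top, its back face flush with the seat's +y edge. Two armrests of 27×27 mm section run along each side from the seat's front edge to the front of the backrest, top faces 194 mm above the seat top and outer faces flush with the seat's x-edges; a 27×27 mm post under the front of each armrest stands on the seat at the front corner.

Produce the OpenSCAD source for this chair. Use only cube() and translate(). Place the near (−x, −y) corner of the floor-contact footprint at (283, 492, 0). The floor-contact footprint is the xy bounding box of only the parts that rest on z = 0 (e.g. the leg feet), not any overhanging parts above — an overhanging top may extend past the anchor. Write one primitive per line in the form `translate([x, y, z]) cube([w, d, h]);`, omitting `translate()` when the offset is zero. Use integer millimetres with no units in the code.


translate([283, 492, 419]) cube([418, 401, 31]);
translate([283, 492, 0]) cube([35, 35, 419]);
translate([666, 492, 0]) cube([35, 35, 419]);
translate([283, 858, 0]) cube([35, 35, 419]);
translate([666, 858, 0]) cube([35, 35, 419]);
translate([283, 862, 450]) cube([418, 31, 319]);
translate([283, 492, 617]) cube([27, 370, 27]);
translate([674, 492, 617]) cube([27, 370, 27]);
translate([283, 492, 450]) cube([27, 27, 167]);
translate([674, 492, 450]) cube([27, 27, 167]);


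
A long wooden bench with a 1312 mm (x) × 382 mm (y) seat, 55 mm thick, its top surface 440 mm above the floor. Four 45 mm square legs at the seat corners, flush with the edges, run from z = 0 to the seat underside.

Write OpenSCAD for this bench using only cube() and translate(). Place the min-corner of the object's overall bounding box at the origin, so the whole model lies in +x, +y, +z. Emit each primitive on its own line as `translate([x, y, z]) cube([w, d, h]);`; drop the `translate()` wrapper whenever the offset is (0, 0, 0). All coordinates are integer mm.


translate([0, 0, 385]) cube([1312, 382, 55]);
cube([45, 45, 385]);
translate([0, 337, 0]) cube([45, 45, 385]);
translate([1267, 0, 0]) cube([45, 45, 385]);
translate([1267, 337, 0]) cube([45, 45, 385]);


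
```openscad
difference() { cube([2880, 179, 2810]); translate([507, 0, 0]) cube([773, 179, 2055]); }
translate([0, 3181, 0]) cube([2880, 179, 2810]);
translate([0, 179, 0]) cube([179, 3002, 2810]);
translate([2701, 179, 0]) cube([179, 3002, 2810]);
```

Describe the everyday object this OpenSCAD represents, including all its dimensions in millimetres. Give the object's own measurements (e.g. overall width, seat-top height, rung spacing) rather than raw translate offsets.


A single room: four walls, each 2810 mm tall and 179 mm thick, enclosing an outside footprint 2880×3360 mm (x × y), no floor or roof. The front and back walls (−y and +y sides) run the full x-width; the side walls fit between their inner faces. A door opening 773 mm wide and 2055 mm tall is cut through the front wall from the floor up, its −x edge 507 mm from the wall's −x end.


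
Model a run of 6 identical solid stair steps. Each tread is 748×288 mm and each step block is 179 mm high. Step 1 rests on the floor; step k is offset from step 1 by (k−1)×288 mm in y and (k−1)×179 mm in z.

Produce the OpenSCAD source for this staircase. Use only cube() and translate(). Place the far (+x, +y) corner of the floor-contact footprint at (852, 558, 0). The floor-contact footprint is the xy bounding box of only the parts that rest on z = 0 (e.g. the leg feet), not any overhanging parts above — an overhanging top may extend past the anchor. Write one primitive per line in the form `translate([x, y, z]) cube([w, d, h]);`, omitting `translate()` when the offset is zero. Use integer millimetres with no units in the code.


translate([104, 270, 0]) cube([748, 288, 179]);
translate([104, 558, 179]) cube([748, 288, 179]);
translate([104, 846, 358]) cube([748, 288, 179]);
translate([104, 1134, 537]) cube([748, 288, 179]);
translate([104, 1422, 716]) cube([748, 288, 179]);
translate([104, 1710, 895]) cube([748, 288, 179]);


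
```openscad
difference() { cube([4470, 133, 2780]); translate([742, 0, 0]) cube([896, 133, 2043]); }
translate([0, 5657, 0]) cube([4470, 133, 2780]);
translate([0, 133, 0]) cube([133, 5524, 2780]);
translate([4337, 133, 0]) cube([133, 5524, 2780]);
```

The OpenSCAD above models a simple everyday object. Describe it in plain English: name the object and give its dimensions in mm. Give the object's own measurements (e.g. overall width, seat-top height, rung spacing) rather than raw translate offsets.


A single room: four walls, each 2780 mm tall and 133 mm thick, enclosing an outside footprint 4470×5790 mm (x × y), no floor or roof. The front and back walls (−y and +y sides) run the full x-width; the side walls fit between their inner faces. A door opening 896 mm wide and 2043 mm tall is cut through the front wall from the floor up, its −x edge 742 mm from the wall's −x end.


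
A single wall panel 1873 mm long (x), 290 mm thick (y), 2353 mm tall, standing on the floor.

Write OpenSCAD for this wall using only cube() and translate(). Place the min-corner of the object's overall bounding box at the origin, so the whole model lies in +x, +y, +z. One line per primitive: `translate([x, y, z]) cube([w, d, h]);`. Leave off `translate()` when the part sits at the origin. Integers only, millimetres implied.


cube([1873, 290, 2353]);


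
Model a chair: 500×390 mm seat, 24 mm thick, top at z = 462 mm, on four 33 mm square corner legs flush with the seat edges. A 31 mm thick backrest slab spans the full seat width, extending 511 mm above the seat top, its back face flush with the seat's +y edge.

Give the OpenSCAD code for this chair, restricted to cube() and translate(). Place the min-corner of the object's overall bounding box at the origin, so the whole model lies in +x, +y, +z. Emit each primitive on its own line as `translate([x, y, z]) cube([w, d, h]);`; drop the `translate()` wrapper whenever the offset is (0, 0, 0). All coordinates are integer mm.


// leg_h = 462 - 24 = 438
translate([0, 0, 438]) cube([500, 390, 24]);
cube([33, 33, 438]);
translate([467, 0, 0]) cube([33, 33, 438]);
translate([0, 357, 0]) cube([33, 33, 438]);
translate([467, 357, 0]) cube([33, 33, 438]);
translate([0, 359, 462]) cube([500, 31, 511]);


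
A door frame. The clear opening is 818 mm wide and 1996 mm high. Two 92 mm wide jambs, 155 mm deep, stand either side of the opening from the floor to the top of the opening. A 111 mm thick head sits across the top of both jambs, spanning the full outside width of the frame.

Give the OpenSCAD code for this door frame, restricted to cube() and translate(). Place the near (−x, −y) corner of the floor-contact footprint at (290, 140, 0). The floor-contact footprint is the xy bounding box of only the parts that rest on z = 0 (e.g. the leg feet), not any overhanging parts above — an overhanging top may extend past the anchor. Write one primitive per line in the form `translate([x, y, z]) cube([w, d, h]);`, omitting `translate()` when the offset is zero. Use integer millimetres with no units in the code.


translate([290, 140, 0]) cube([92, 155, 1996]);
translate([1200, 140, 0]) cube([92, 155, 1996]);
translate([290, 140, 1996]) cube([1002, 155, 111]);


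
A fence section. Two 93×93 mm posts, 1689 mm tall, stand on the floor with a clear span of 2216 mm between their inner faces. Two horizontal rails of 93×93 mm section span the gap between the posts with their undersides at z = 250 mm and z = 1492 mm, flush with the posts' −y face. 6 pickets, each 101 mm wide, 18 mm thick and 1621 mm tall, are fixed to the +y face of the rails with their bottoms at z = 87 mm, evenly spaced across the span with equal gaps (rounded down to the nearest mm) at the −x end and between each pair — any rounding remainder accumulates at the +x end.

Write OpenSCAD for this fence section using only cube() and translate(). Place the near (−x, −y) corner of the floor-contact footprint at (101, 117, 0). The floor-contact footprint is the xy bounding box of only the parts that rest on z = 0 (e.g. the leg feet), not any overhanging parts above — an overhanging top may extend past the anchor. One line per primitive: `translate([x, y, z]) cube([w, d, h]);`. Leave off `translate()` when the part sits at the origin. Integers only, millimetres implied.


translate([101, 117, 0]) cube([93, 93, 1689]);
translate([2410, 117, 0]) cube([93, 93, 1689]);
translate([194, 117, 250]) cube([2216, 93, 93]);
translate([194, 117, 1492]) cube([2216, 93, 93]);
translate([424, 210, 87]) cube([101, 18, 1621]);
translate([755, 210, 87]) cube([101, 18, 1621]);
translate([1086, 210, 87]) cube([101, 18, 1621]);
translate([1417, 210, 87]) cube([101, 18, 1621]);
translate([1748, 210, 87]) cube([101, 18, 1621]);
translate([2079, 210, 87]) cube([101, 18, 1621]);


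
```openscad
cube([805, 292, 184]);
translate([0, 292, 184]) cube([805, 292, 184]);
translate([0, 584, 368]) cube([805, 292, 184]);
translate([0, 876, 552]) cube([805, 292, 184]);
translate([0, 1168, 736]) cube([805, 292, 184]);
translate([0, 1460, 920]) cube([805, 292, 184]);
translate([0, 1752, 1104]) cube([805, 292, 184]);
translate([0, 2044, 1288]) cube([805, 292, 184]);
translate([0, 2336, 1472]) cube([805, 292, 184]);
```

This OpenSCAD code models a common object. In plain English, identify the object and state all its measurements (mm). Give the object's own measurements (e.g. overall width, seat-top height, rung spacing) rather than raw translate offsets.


A straight staircase of 9 solid steps. Each step is 805 mm wide (x), 292 mm deep (y, the going) and 184 mm tall (the rise). The first step rests on the floor; each subsequent step sits one going further in +y and one rise higher in +z, directly behind and above the previous step with no overlap.


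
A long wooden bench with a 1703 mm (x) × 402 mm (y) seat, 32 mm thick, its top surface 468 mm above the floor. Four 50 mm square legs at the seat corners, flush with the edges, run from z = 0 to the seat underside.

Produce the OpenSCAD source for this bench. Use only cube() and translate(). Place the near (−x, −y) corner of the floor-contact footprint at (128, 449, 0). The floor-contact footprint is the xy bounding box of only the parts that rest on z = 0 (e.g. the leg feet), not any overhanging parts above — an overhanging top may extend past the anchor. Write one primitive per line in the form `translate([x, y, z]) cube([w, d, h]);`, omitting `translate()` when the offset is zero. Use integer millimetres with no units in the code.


// leg_h = 468 − 32 = 436
translate([128, 449, 436]) cube([1703, 402, 32]);
translate([128, 449, 0]) cube([50, 50, 436]);
translate([128, 801, 0]) cube([50, 50, 436]);
translate([1781, 449, 0]) cube([50, 50, 436]);
translate([1781, 801, 0]) cube([50, 50, 436]);


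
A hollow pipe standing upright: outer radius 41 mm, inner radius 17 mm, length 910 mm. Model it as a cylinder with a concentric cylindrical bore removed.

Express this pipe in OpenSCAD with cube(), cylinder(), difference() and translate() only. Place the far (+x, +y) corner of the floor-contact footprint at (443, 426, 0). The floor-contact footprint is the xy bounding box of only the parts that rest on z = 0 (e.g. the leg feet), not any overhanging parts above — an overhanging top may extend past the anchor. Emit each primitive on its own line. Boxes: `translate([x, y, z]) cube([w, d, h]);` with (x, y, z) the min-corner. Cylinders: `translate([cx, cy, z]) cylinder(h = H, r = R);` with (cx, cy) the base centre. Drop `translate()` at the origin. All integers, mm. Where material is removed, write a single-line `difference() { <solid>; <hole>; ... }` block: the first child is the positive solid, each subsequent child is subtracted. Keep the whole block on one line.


difference() { translate([402, 385, 0]) cylinder(h = 910, r = 41); translate([402, 385, 0]) cylinder(h = 910, r = 17); }


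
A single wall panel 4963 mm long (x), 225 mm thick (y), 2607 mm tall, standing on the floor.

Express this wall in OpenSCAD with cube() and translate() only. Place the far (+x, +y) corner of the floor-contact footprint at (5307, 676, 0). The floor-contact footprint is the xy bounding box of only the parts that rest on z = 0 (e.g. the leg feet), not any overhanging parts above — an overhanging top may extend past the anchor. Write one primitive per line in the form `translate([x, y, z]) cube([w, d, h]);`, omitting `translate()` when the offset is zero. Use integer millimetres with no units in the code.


translate([344, 451, 0]) cube([4963, 225, 2607]);


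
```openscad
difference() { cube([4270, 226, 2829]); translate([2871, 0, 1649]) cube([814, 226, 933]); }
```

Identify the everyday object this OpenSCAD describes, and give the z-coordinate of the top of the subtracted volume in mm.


A wall with a window opening. The window head height is 2582 mm.

A wall with a rectangular opening subtracted — a window. Sill at z = 1649, opening 933 mm tall, so the head is at 1649 + 933 = 2582 mm.


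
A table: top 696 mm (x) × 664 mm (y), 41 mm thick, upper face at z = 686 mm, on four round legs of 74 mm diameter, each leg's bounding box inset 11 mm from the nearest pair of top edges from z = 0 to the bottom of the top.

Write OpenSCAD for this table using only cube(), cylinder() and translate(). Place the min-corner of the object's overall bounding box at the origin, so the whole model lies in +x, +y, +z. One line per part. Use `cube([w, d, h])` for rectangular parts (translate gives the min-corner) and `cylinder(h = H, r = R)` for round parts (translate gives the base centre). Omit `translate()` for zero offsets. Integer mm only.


translate([0, 0, 645]) cube([696, 664, 41]);
translate([48, 48, 0]) cylinder(h = 645, r = 37);
translate([648, 48, 0]) cylinder(h = 645, r = 37);
translate([48, 616, 0]) cylinder(h = 645, r = 37);
translate([648, 616, 0]) cylinder(h = 645, r = 37);


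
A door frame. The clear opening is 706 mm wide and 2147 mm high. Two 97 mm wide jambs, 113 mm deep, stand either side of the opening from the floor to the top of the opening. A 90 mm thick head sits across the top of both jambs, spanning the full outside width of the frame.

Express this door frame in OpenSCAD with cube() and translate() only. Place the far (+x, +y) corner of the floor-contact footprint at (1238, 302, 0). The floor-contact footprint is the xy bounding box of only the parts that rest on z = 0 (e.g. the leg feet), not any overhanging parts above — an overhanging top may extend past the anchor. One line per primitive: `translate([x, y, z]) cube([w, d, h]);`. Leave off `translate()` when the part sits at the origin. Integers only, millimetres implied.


translate([338, 189, 0]) cube([97, 113, 2147]);
translate([1141, 189, 0]) cube([97, 113, 2147]);
translate([338, 189, 2147]) cube([900, 113, 90]);


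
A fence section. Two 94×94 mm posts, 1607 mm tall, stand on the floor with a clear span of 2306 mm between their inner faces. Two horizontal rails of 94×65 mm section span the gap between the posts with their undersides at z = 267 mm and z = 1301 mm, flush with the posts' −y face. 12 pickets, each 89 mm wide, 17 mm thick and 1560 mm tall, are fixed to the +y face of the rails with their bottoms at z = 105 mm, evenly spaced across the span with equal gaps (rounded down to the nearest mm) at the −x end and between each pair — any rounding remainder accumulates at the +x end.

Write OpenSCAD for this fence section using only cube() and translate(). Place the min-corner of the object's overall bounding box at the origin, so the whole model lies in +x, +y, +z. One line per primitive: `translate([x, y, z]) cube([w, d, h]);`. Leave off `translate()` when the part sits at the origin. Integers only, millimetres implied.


cube([94, 94, 1607]);
translate([2400, 0, 0]) cube([94, 94, 1607]);
translate([94, 0, 267]) cube([2306, 94, 65]);
translate([94, 0, 1301]) cube([2306, 94, 65]);
translate([189, 94, 105]) cube([89, 17, 1560]);
translate([373, 94, 105]) cube([89, 17, 1560]);
translate([557, 94, 105]) cube([89, 17, 1560]);
translate([741, 94, 105]) cube([89, 17, 1560]);
translate([925, 94, 105]) cube([89, 17, 1560]);
translate([1109, 94, 105]) cube([89, 17, 1560]);
translate([1293, 94, 105]) cube([89, 17, 1560]);
translate([1477, 94, 105]) cube([89, 17, 1560]);
translate([1661, 94, 105]) cube([89, 17, 1560]);
translate([1845, 94, 105]) cube([89, 17, 1560]);
translate([2029, 94, 105]) cube([89, 17, 1560]);
translate([2213, 94, 105]) cube([89, 17, 1560]);


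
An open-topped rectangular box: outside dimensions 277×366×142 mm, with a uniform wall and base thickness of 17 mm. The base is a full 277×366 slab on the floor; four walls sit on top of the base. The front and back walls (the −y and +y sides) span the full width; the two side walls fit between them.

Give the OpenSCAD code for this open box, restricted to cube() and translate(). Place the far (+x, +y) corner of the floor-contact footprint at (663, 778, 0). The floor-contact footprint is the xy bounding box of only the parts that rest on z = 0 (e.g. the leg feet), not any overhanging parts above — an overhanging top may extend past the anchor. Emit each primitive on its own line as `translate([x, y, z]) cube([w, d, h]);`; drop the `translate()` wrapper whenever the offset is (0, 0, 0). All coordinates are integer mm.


translate([386, 412, 0]) cube([277, 366, 17]);
translate([386, 412, 17]) cube([277, 17, 125]);
translate([386, 761, 17]) cube([277, 17, 125]);
translate([386, 429, 17]) cube([17, 332, 125]);
translate([646, 429, 17]) cube([17, 332, 125]);


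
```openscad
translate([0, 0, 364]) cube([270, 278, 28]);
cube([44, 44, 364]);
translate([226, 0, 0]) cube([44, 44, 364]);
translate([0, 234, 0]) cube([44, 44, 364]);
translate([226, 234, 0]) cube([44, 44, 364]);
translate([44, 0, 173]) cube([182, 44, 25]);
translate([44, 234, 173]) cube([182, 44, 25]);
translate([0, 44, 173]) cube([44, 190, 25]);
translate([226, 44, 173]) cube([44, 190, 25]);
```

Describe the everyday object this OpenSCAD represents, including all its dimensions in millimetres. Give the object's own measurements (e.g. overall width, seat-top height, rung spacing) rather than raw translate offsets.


A four-legged stool. The seat is a 270×278×28 mm slab whose top surface is at z = 392 mm; four square legs, each 44×44 mm in cross-section, run from the floor (z = 0) to the underside of the seat, each flush with a corner of the seat. Four stretchers, 44 mm wide and 25 mm tall, connect adjacent legs with their undersides at z = 173 mm, each running between the inner faces of the legs it joins and aligned with the legs' outer faces on the other axis.


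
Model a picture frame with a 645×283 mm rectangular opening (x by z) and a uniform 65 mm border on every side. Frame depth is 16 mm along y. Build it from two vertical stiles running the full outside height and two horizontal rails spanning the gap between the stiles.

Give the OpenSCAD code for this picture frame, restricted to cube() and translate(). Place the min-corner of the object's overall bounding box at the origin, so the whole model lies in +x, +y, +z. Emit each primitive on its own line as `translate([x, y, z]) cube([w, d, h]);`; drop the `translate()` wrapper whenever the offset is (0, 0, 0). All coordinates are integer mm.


cube([65, 16, 413]);
translate([710, 0, 0]) cube([65, 16, 413]);
translate([65, 0, 0]) cube([645, 16, 65]);
translate([65, 0, 348]) cube([645, 16, 65]);


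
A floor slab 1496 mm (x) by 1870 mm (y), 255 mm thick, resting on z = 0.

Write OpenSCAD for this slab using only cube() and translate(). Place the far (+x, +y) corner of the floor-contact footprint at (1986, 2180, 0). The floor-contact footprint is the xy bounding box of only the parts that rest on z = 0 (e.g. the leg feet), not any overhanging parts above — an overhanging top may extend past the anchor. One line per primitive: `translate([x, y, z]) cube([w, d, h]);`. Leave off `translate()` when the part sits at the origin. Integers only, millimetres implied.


translate([490, 310, 0]) cube([1496, 1870, 255]);


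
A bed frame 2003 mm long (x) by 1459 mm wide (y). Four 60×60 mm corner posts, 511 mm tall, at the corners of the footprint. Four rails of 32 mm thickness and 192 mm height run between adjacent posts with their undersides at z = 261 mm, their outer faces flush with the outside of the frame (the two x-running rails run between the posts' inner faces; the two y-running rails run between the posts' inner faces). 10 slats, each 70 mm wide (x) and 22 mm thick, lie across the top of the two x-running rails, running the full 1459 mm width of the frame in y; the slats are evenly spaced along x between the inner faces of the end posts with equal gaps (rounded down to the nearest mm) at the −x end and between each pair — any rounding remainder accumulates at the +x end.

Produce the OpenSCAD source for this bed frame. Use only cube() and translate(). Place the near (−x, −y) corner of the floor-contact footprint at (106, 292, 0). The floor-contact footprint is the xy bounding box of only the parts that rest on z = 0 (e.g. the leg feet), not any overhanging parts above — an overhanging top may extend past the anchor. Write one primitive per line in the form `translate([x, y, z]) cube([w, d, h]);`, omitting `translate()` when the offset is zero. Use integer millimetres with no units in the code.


translate([106, 292, 0]) cube([60, 60, 511]);
translate([106, 1691, 0]) cube([60, 60, 511]);
translate([2049, 292, 0]) cube([60, 60, 511]);
translate([2049, 1691, 0]) cube([60, 60, 511]);
translate([166, 292, 261]) cube([1883, 32, 192]);
translate([166, 1719, 261]) cube([1883, 32, 192]);
translate([106, 352, 261]) cube([32, 1339, 192]);
translate([2077, 352, 261]) cube([32, 1339, 192]);
translate([273, 292, 453]) cube([70, 1459, 22]);
translate([450, 292, 453]) cube([70, 1459, 22]);
translate([627, 292, 453]) cube([70, 1459, 22]);
translate([804, 292, 453]) cube([70, 1459, 22]);
translate([981, 292, 453]) cube([70, 1459, 22]);
translate([1158, 292, 453]) cube([70, 1459, 22]);
translate([1335, 292, 453]) cube([70, 1459, 22]);
translate([1512, 292, 453]) cube([70, 1459, 22]);
translate([1689, 292, 453]) cube([70, 1459, 22]);
translate([1866, 292, 453]) cube([70, 1459, 22]);


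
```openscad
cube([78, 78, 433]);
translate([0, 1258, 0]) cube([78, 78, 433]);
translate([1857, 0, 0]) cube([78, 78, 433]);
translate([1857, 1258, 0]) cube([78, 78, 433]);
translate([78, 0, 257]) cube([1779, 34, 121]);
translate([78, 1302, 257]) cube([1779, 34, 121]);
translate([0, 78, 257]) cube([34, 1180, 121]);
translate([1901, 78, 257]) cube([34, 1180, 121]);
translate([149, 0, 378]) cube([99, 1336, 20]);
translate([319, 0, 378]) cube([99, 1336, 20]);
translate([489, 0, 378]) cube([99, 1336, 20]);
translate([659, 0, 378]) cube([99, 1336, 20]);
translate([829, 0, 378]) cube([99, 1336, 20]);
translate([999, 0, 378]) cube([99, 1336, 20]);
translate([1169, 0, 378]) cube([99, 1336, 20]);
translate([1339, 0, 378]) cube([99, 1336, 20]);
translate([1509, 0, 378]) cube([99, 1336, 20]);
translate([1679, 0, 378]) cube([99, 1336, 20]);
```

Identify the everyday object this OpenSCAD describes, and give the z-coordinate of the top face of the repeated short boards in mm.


A bed frame. The slat-top height is 398 mm.

Four posts, four rails, and a row of slats — a bed frame. Slats sit on the rails at z = 257 + 121 = 378; with slat thickness 20, the top is 398 mm.


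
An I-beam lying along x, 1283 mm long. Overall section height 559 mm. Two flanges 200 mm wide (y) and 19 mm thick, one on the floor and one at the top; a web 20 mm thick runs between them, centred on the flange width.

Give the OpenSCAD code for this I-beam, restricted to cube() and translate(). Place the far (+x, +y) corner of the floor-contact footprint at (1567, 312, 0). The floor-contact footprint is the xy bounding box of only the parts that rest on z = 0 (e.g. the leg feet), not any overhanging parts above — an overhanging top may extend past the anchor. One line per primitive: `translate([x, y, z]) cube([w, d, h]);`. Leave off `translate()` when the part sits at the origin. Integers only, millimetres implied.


translate([284, 112, 0]) cube([1283, 200, 19]);
translate([284, 202, 19]) cube([1283, 20, 521]);
translate([284, 112, 540]) cube([1283, 200, 19]);


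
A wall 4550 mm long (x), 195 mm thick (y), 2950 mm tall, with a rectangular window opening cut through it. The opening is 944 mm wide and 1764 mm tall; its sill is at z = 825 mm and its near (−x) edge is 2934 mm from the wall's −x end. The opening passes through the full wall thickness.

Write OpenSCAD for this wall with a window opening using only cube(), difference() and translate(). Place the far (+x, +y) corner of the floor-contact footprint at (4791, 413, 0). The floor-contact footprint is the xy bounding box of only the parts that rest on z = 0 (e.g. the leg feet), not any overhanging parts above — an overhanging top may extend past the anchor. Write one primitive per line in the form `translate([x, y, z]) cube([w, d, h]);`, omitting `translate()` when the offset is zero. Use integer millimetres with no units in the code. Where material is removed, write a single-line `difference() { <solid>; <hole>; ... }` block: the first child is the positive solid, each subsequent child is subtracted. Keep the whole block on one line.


difference() { translate([241, 218, 0]) cube([4550, 195, 2950]); translate([3175, 218, 825]) cube([944, 195, 1764]); }


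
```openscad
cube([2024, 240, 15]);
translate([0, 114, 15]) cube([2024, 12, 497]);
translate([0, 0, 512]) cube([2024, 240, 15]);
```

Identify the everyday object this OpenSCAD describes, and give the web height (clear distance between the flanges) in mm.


An I-beam. The web height is 497 mm.

Two wide flanges with a thin centred web — an I-beam. Overall 527 mm minus two 15 mm flanges gives a web of 527 − 2·15 = 497 mm.


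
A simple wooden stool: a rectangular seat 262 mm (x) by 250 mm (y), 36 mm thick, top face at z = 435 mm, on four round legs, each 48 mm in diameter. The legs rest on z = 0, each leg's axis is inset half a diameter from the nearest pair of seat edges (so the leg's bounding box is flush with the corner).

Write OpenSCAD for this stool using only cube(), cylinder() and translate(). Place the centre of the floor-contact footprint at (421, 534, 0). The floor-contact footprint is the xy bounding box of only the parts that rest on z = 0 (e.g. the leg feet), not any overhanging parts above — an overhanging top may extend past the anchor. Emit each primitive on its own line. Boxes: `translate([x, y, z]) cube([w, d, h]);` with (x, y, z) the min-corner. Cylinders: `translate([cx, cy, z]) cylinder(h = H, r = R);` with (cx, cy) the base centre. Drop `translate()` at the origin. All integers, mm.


translate([290, 409, 399]) cube([262, 250, 36]);
translate([314, 433, 0]) cylinder(h = 399, r = 24);
translate([528, 433, 0]) cylinder(h = 399, r = 24);
translate([314, 635, 0]) cylinder(h = 399, r = 24);
translate([528, 635, 0]) cylinder(h = 399, r = 24);


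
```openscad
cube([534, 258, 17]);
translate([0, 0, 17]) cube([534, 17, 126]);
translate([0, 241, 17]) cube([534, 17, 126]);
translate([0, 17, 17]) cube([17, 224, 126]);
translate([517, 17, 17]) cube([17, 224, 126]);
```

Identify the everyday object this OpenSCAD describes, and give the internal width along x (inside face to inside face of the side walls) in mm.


An open box. The internal width is 500 mm.

A 534×258 base slab with four walls standing on it — an open box. The base is 534 mm wide and the walls are 17 mm thick, so the internal width is 534 − 2 × 17 = 500 mm.


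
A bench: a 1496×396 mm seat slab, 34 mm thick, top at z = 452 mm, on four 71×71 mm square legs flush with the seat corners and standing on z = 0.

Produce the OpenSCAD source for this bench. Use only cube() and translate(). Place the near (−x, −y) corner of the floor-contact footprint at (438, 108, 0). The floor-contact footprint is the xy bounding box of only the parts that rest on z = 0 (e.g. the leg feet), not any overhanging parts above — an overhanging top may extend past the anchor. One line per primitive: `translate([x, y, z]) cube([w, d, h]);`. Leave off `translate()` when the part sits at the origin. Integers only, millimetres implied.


translate([438, 108, 418]) cube([1496, 396, 34]);
translate([438, 108, 0]) cube([71, 71, 418]);
translate([438, 433, 0]) cube([71, 71, 418]);
translate([1863, 108, 0]) cube([71, 71, 418]);
translate([1863, 433, 0]) cube([71, 71, 418]);


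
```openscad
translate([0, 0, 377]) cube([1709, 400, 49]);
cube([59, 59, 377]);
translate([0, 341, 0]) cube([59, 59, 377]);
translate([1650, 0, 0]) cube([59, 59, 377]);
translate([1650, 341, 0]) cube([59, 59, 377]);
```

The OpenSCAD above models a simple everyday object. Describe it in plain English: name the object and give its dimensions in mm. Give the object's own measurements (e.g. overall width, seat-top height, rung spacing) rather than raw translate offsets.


A bench: a 1709×400 mm seat slab, 49 mm thick, top at z = 426 mm, on four 59×59 mm square legs flush with the seat corners and standing on z = 0.


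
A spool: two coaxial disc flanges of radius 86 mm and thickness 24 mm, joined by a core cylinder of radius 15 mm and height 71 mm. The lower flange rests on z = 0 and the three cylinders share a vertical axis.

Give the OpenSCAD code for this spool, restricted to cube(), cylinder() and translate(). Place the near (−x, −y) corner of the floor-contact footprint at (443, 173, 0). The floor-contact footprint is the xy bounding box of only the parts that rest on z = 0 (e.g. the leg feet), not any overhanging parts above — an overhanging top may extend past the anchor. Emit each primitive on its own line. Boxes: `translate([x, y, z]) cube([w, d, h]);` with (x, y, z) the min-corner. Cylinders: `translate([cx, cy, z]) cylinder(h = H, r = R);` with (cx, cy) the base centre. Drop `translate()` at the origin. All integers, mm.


translate([529, 259, 0]) cylinder(h = 24, r = 86);
translate([529, 259, 24]) cylinder(h = 71, r = 15);
translate([529, 259, 95]) cylinder(h = 24, r = 86);


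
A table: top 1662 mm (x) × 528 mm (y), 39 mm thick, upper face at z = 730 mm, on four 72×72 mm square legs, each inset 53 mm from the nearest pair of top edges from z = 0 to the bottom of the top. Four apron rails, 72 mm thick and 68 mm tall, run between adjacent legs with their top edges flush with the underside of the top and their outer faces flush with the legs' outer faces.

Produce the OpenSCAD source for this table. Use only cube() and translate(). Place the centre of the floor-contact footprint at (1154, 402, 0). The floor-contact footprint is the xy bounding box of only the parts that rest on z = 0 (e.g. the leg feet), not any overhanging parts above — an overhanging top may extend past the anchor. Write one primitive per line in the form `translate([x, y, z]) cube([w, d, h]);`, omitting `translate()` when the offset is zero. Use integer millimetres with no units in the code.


translate([323, 138, 691]) cube([1662, 528, 39]);
translate([376, 191, 0]) cube([72, 72, 691]);
translate([1860, 191, 0]) cube([72, 72, 691]);
translate([376, 541, 0]) cube([72, 72, 691]);
translate([1860, 541, 0]) cube([72, 72, 691]);
translate([448, 191, 623]) cube([1412, 72, 68]);
translate([448, 541, 623]) cube([1412, 72, 68]);
translate([376, 263, 623]) cube([72, 278, 68]);
translate([1860, 263, 623]) cube([72, 278, 68]);


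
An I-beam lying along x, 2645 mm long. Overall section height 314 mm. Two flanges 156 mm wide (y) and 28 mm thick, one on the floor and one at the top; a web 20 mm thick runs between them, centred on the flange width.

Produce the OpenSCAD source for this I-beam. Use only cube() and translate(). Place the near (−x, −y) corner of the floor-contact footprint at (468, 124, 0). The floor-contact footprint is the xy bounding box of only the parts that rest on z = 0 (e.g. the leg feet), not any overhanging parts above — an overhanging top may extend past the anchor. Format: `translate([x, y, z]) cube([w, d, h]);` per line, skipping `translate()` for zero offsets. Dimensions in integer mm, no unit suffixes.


translate([468, 124, 0]) cube([2645, 156, 28]);
translate([468, 192, 28]) cube([2645, 20, 258]);
translate([468, 124, 286]) cube([2645, 156, 28]);


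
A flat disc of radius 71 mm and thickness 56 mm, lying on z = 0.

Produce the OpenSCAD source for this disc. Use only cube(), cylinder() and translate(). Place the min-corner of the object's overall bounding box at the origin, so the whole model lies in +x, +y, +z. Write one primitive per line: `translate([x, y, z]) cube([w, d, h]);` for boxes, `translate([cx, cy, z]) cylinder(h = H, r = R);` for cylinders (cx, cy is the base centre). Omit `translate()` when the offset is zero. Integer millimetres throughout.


translate([71, 71, 0]) cylinder(h = 56, r = 71);
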